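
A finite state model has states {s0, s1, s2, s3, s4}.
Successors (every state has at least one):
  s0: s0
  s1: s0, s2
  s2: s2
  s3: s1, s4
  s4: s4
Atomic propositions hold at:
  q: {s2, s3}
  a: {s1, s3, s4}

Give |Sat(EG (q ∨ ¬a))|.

2

Sat(¬a) = {s0, s2}
Sat(q ∨ ¬a) = {s0, s2, s3}
EG (q ∨ ¬a): greatest fixpoint, start Z0 = {s0, s2, s3}, keep only states in Sat with some successor in Z. Z1 = {s0, s2}; fixed.
Sat(EG (q ∨ ¬a)) = {s0, s2}
|Sat(EG (q ∨ ¬a))| = |{s0, s2}| = 2.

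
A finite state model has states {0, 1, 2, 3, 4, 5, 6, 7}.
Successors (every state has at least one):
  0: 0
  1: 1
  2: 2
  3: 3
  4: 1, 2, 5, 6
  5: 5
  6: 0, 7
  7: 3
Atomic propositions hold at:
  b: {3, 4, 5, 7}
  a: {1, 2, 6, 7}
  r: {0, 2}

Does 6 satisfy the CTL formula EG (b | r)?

No

Sat(b | r) = {0, 2, 3, 4, 5, 7}
EG (b | r): greatest fixpoint, start Z0 = {0, 2, 3, 4, 5, 7}, keep only states in Sat with some successor in Z. Already a fixed point.
Sat(EG (b | r)) = {0, 2, 3, 4, 5, 7}
6 ∉ Sat(EG (b | r)) = {0, 2, 3, 4, 5, 7}, so the formula does not hold at 6.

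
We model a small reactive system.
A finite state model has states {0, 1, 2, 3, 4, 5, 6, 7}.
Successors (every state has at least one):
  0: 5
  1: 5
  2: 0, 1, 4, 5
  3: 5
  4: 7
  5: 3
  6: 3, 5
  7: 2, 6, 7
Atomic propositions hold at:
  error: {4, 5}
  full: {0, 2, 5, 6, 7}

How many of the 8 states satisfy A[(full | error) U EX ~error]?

6

Sat(full | error) = {0, 2, 4, 5, 6, 7}
Sat(~error) = {0, 1, 2, 3, 6, 7}
Sat(EX ~error) = {s : some successor in {0, 1, 2, 3, 6, 7}} = {2, 4, 5, 6, 7}
A[(full | error) U EX ~error]: least fixpoint, start Z0 = Sat(EX ~error) = {2, 4, 5, 6, 7}, add states in Sat(full | error) with every successor in Z. Z1 = {0, 2, 4, 5, 6, 7}; fixed.
Sat(A[(full | error) U EX ~error]) = {0, 2, 4, 5, 6, 7}
|Sat(A[(full | error) U EX ~error])| = |{0, 2, 4, 5, 6, 7}| = 6.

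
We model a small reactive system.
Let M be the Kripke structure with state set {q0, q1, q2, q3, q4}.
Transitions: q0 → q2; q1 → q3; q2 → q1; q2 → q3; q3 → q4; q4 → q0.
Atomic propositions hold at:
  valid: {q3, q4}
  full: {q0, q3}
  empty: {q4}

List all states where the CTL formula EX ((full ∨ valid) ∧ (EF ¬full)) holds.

{q1, q2, q3, q4}

Sat(full ∨ valid) = {q0, q3, q4}
Sat(¬full) = {q1, q2, q4}
EF ¬full: least fixpoint, start Z0 = {q1, q2, q4}, add states with some successor in Z. Z1 = {q0, q1, q2, q3, q4}; fixed.
Sat(EF ¬full) = {q0, q1, q2, q3, q4}
Sat((full ∨ valid) ∧ (EF ¬full)) = {q0, q3, q4}
Sat(EX ((full ∨ valid) ∧ (EF ¬full))) = {s : some successor in {q0, q3, q4}} = {q1, q2, q3, q4}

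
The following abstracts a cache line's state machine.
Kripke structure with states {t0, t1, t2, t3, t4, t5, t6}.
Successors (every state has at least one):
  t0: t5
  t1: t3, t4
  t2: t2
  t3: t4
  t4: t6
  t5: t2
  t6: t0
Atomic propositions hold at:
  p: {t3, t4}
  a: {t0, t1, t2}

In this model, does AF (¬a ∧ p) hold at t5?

Sat(¬a) = {t3, t4, t5, t6}
Sat(¬a ∧ p) = {t3, t4}
AF (¬a ∧ p): least fixpoint, start Z0 = {t3, t4}, add states with every successor in Z. Z1 = {t1, t3, t4}; fixed.
Sat(AF (¬a ∧ p)) = {t1, t3, t4}
t5 ∉ Sat(AF (¬a ∧ p)) = {t1, t3, t4}, so the formula does not hold at t5.

No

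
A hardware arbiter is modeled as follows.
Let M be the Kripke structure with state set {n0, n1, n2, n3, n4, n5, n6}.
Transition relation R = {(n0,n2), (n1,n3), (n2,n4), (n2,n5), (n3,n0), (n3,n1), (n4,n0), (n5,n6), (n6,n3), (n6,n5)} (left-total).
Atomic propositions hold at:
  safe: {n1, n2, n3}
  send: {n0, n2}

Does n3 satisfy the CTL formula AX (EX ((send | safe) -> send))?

Sat(send | safe) = {n0, n1, n2, n3}
Sat((send | safe) -> send) = {n0, n2, n4, n5, n6}
Sat(EX ((send | safe) -> send)) = {s : some successor in {n0, n2, n4, n5, n6}} = {n0, n2, n3, n4, n5, n6}
Sat(AX (EX ((send | safe) -> send))) = {s : every successor in {n0, n2, n3, n4, n5, n6}} = {n0, n1, n2, n4, n5, n6}
n3 ∉ Sat(AX (EX ((send | safe) -> send))) = {n0, n1, n2, n4, n5, n6}, so the formula does not hold at n3.

No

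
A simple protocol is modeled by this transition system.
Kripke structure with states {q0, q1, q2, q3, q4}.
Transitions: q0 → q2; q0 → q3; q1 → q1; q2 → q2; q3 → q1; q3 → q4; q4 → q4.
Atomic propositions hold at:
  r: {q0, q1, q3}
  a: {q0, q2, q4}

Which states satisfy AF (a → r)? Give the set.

Sat(a → r) = {q0, q1, q3}
AF (a → r): least fixpoint, start Z0 = {q0, q1, q3}, add states with every successor in Z. Already a fixed point.
Sat(AF (a → r)) = {q0, q1, q3}

{q0, q1, q3}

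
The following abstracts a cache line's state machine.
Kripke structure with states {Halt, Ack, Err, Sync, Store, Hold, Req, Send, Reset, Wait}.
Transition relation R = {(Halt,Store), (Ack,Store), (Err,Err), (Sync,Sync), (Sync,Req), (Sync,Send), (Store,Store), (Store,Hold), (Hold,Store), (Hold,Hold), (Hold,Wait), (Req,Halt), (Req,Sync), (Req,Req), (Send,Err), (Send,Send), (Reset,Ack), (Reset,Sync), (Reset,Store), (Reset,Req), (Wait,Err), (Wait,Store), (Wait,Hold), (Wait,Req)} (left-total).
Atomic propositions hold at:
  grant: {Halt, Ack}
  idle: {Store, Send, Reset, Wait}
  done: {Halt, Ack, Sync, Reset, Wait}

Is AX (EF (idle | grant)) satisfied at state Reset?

Yes

Sat(idle | grant) = {Halt, Ack, Store, Send, Reset, Wait}
EF (idle | grant): least fixpoint, start Z0 = {Halt, Ack, Store, Send, Reset, Wait}, add states with some successor in Z. Z1 = {Halt, Ack, Sync, Store, Hold, Req, Send, Reset, Wait}; fixed.
Sat(EF (idle | grant)) = {Halt, Ack, Sync, Store, Hold, Req, Send, Reset, Wait}
Sat(AX (EF (idle | grant))) = {s : every successor in {Halt, Ack, Sync, Store, Hold, Req, Send, Reset, Wait}} = {Halt, Ack, Sync, Store, Hold, Req, Reset}
Reset ∈ Sat(AX (EF (idle | grant))) = {Halt, Ack, Sync, Store, Hold, Req, Reset}, so the formula holds at Reset.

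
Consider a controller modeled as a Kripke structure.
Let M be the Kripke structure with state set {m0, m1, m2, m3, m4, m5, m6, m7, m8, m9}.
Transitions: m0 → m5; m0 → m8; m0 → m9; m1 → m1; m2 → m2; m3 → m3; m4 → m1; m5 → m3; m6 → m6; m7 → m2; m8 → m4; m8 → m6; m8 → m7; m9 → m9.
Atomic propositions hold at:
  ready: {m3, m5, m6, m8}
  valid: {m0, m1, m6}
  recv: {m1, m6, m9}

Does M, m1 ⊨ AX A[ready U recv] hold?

Yes

A[ready U recv]: least fixpoint, start Z0 = Sat(recv) = {m1, m6, m9}, add states in Sat(ready) with every successor in Z. Already a fixed point.
Sat(A[ready U recv]) = {m1, m6, m9}
Sat(AX A[ready U recv]) = {s : every successor in {m1, m6, m9}} = {m1, m4, m6, m9}
m1 ∈ Sat(AX A[ready U recv]) = {m1, m4, m6, m9}, so the formula holds at m1.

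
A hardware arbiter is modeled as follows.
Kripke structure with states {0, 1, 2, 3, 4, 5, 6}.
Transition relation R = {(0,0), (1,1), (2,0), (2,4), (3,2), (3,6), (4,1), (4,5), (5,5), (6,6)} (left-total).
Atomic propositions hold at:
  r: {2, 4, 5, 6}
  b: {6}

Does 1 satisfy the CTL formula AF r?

AF r: least fixpoint, start Z0 = {2, 4, 5, 6}, add states with every successor in Z. Z1 = {2, 3, 4, 5, 6}; fixed.
Sat(AF r) = {2, 3, 4, 5, 6}
1 ∉ Sat(AF r) = {2, 3, 4, 5, 6}, so the formula does not hold at 1.

No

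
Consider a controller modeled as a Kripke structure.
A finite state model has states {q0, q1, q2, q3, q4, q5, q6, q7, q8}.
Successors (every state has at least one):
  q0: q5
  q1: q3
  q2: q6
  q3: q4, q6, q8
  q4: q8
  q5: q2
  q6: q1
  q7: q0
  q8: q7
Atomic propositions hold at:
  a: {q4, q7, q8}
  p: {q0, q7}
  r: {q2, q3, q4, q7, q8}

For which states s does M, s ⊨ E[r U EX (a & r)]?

Sat(a & r) = {q4, q7, q8}
Sat(EX (a & r)) = {s : some successor in {q4, q7, q8}} = {q3, q4, q8}
E[r U EX (a & r)]: least fixpoint, start Z0 = Sat(EX (a & r)) = {q3, q4, q8}, add states in Sat(r) with some successor in Z. Already a fixed point.
Sat(E[r U EX (a & r)]) = {q3, q4, q8}

{q3, q4, q8}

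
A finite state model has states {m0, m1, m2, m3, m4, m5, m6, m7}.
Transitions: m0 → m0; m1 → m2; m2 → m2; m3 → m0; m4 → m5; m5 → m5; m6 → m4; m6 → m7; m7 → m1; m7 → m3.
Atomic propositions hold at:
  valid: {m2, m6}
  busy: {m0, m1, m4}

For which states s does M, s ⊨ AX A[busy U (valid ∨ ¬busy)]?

{m1, m2, m4, m5, m6, m7}

Sat(¬busy) = {m2, m3, m5, m6, m7}
Sat(valid ∨ ¬busy) = {m2, m3, m5, m6, m7}
A[busy U (valid ∨ ¬busy)]: least fixpoint, start Z0 = Sat((valid ∨ ¬busy)) = {m2, m3, m5, m6, m7}, add states in Sat(busy) with every successor in Z. Z1 = {m1, m2, m3, m4, m5, m6, m7}; fixed.
Sat(A[busy U (valid ∨ ¬busy)]) = {m1, m2, m3, m4, m5, m6, m7}
Sat(AX A[busy U (valid ∨ ¬busy)]) = {s : every successor in {m1, m2, m3, m4, m5, m6, m7}} = {m1, m2, m4, m5, m6, m7}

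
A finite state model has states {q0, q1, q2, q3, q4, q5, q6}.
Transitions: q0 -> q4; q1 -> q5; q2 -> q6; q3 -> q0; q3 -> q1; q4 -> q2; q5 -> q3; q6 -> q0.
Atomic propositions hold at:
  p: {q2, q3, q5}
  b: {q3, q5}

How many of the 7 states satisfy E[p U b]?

E[p U b]: least fixpoint, start Z0 = Sat(b) = {q3, q5}, add states in Sat(p) with some successor in Z. Already a fixed point.
Sat(E[p U b]) = {q3, q5}
|Sat(E[p U b])| = |{q3, q5}| = 2.

2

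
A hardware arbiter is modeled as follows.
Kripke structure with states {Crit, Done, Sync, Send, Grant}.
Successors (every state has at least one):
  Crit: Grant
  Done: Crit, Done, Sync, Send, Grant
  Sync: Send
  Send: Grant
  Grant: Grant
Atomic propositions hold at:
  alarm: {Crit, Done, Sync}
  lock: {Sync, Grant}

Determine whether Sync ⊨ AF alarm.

Yes

AF alarm: least fixpoint, start Z0 = {Crit, Done, Sync}, add states with every successor in Z. Already a fixed point.
Sat(AF alarm) = {Crit, Done, Sync}
Sync ∈ Sat(AF alarm) = {Crit, Done, Sync}, so the formula holds at Sync.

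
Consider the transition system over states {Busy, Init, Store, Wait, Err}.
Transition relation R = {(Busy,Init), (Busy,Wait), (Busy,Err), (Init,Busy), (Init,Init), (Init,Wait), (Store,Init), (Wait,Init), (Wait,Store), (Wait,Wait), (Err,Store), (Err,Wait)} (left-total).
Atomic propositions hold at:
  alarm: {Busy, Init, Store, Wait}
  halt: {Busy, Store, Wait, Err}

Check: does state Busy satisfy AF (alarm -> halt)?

Yes

Sat(alarm -> halt) = {Busy, Store, Wait, Err}
AF (alarm -> halt): least fixpoint, start Z0 = {Busy, Store, Wait, Err}, add states with every successor in Z. Already a fixed point.
Sat(AF (alarm -> halt)) = {Busy, Store, Wait, Err}
Busy ∈ Sat(AF (alarm -> halt)) = {Busy, Store, Wait, Err}, so the formula holds at Busy.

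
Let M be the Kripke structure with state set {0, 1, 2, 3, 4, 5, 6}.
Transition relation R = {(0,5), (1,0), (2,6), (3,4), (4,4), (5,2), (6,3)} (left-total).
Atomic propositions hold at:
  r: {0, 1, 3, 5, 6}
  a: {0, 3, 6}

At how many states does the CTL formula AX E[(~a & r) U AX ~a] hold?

Sat(~a) = {1, 2, 4, 5}
Sat(~a & r) = {1, 5}
Sat(AX ~a) = {s : every successor in {1, 2, 4, 5}} = {0, 3, 4, 5}
E[(~a & r) U AX ~a]: least fixpoint, start Z0 = Sat(AX ~a) = {0, 3, 4, 5}, add states in Sat(~a & r) with some successor in Z. Z1 = {0, 1, 3, 4, 5}; fixed.
Sat(E[(~a & r) U AX ~a]) = {0, 1, 3, 4, 5}
Sat(AX E[(~a & r) U AX ~a]) = {s : every successor in {0, 1, 3, 4, 5}} = {0, 1, 3, 4, 6}
|Sat(AX E[(~a & r) U AX ~a])| = |{0, 1, 3, 4, 6}| = 5.

5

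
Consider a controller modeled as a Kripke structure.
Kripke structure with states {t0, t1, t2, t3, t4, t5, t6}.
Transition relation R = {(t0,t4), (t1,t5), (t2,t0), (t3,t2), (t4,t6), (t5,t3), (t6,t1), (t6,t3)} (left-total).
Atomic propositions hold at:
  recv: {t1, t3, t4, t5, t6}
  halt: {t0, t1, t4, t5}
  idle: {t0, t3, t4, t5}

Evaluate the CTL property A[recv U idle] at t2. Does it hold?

A[recv U idle]: least fixpoint, start Z0 = Sat(idle) = {t0, t3, t4, t5}, add states in Sat(recv) with every successor in Z. Z1 = {t0, t1, t3, t4, t5}; Z2 = {t0, t1, t3, t4, t5, t6}; fixed.
Sat(A[recv U idle]) = {t0, t1, t3, t4, t5, t6}
t2 ∉ Sat(A[recv U idle]) = {t0, t1, t3, t4, t5, t6}, so the formula does not hold at t2.

No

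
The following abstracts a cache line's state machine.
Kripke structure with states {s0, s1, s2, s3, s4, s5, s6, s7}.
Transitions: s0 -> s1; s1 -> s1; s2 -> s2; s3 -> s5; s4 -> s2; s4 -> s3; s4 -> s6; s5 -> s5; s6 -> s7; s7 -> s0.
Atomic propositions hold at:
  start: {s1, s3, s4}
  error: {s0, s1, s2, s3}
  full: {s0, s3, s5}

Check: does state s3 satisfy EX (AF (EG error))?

EG error: greatest fixpoint, start Z0 = {s0, s1, s2, s3}, keep only states in Sat with some successor in Z. Z1 = {s0, s1, s2}; fixed.
Sat(EG error) = {s0, s1, s2}
AF (EG error): least fixpoint, start Z0 = {s0, s1, s2}, add states with every successor in Z. Z1 = {s0, s1, s2, s7}; Z2 = {s0, s1, s2, s6, s7}; fixed.
Sat(AF (EG error)) = {s0, s1, s2, s6, s7}
Sat(EX (AF (EG error))) = {s : some successor in {s0, s1, s2, s6, s7}} = {s0, s1, s2, s4, s6, s7}
s3 ∉ Sat(EX (AF (EG error))) = {s0, s1, s2, s4, s6, s7}, so the formula does not hold at s3.

No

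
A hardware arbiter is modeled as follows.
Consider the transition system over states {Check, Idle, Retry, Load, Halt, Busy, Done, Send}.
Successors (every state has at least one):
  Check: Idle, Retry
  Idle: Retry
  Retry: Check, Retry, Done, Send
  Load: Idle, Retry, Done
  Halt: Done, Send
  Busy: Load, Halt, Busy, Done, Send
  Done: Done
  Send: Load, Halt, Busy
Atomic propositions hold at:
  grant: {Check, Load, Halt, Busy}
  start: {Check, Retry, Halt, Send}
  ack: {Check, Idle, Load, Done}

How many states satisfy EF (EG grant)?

EG grant: greatest fixpoint, start Z0 = {Check, Load, Halt, Busy}, keep only states in Sat with some successor in Z. Z1 = {Busy}; fixed.
Sat(EG grant) = {Busy}
EF (EG grant): least fixpoint, start Z0 = {Busy}, add states with some successor in Z. Z1 = {Busy, Send}; Z2 = {Retry, Halt, Busy, Send}; Z3 = {Check, Idle, Retry, Load, Halt, Busy, Send}; fixed.
Sat(EF (EG grant)) = {Check, Idle, Retry, Load, Halt, Busy, Send}
|Sat(EF (EG grant))| = |{Check, Idle, Retry, Load, Halt, Busy, Send}| = 7.

7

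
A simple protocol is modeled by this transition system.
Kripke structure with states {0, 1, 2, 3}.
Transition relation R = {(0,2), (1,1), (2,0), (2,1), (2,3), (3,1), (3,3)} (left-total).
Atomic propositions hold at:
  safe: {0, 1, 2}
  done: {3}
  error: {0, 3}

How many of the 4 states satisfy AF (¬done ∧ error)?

Sat(¬done) = {0, 1, 2}
Sat(¬done ∧ error) = {0}
AF (¬done ∧ error): least fixpoint, start Z0 = {0}, add states with every successor in Z. Already a fixed point.
Sat(AF (¬done ∧ error)) = {0}
|Sat(AF (¬done ∧ error))| = |{0}| = 1.

1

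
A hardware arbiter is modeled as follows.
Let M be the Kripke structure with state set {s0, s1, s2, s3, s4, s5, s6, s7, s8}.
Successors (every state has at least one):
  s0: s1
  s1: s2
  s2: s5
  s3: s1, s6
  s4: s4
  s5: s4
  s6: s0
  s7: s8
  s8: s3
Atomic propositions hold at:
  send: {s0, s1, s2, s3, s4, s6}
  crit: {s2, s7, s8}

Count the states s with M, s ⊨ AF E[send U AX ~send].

7

Sat(~send) = {s5, s7, s8}
Sat(AX ~send) = {s : every successor in {s5, s7, s8}} = {s2, s7}
E[send U AX ~send]: least fixpoint, start Z0 = Sat(AX ~send) = {s2, s7}, add states in Sat(send) with some successor in Z. Z1 = {s1, s2, s7}; Z2 = {s0, s1, s2, s3, s7}; Z3 = {s0, s1, s2, s3, s6, s7}; fixed.
Sat(E[send U AX ~send]) = {s0, s1, s2, s3, s6, s7}
AF E[send U AX ~send]: least fixpoint, start Z0 = {s0, s1, s2, s3, s6, s7}, add states with every successor in Z. Z1 = {s0, s1, s2, s3, s6, s7, s8}; fixed.
Sat(AF E[send U AX ~send]) = {s0, s1, s2, s3, s6, s7, s8}
|Sat(AF E[send U AX ~send])| = |{s0, s1, s2, s3, s6, s7, s8}| = 7.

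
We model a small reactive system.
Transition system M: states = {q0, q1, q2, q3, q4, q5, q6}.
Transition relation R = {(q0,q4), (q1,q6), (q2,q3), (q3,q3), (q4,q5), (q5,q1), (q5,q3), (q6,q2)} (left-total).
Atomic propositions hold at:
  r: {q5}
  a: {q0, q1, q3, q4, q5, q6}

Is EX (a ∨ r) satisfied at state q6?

Sat(a ∨ r) = {q0, q1, q3, q4, q5, q6}
Sat(EX (a ∨ r)) = {s : some successor in {q0, q1, q3, q4, q5, q6}} = {q0, q1, q2, q3, q4, q5}
q6 ∉ Sat(EX (a ∨ r)) = {q0, q1, q2, q3, q4, q5}, so the formula does not hold at q6.

No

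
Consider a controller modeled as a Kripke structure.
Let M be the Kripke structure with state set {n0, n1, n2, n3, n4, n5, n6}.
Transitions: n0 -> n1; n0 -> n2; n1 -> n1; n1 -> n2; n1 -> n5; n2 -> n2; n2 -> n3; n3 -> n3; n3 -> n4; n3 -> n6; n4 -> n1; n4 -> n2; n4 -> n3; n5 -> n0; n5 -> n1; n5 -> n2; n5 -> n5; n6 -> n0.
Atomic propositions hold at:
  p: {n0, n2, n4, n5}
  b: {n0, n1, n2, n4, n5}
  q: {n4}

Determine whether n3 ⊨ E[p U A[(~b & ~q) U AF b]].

No

Sat(~b) = {n3, n6}
Sat(~q) = {n0, n1, n2, n3, n5, n6}
Sat(~b & ~q) = {n3, n6}
AF b: least fixpoint, start Z0 = {n0, n1, n2, n4, n5}, add states with every successor in Z. Z1 = {n0, n1, n2, n4, n5, n6}; fixed.
Sat(AF b) = {n0, n1, n2, n4, n5, n6}
A[(~b & ~q) U AF b]: least fixpoint, start Z0 = Sat(AF b) = {n0, n1, n2, n4, n5, n6}, add states in Sat(~b & ~q) with every successor in Z. Already a fixed point.
Sat(A[(~b & ~q) U AF b]) = {n0, n1, n2, n4, n5, n6}
E[p U A[(~b & ~q) U AF b]]: least fixpoint, start Z0 = Sat(A[(~b & ~q) U AF b]) = {n0, n1, n2, n4, n5, n6}, add states in Sat(p) with some successor in Z. Already a fixed point.
Sat(E[p U A[(~b & ~q) U AF b]]) = {n0, n1, n2, n4, n5, n6}
n3 ∉ Sat(E[p U A[(~b & ~q) U AF b]]) = {n0, n1, n2, n4, n5, n6}, so the formula does not hold at n3.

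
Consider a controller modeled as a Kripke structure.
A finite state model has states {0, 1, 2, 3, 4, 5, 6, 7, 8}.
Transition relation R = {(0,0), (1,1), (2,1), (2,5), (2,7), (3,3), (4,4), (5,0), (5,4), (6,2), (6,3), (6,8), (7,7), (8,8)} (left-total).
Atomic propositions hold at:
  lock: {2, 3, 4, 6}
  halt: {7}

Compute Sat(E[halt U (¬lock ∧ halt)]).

Sat(¬lock) = {0, 1, 5, 7, 8}
Sat(¬lock ∧ halt) = {7}
E[halt U (¬lock ∧ halt)]: least fixpoint, start Z0 = Sat((¬lock ∧ halt)) = {7}, add states in Sat(halt) with some successor in Z. Already a fixed point.
Sat(E[halt U (¬lock ∧ halt)]) = {7}

{7}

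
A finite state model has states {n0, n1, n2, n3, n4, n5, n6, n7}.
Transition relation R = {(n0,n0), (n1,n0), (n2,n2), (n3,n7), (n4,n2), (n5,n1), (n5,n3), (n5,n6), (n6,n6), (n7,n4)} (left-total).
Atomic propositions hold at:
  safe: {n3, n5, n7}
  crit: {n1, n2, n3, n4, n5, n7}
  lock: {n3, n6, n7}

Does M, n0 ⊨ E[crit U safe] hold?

E[crit U safe]: least fixpoint, start Z0 = Sat(safe) = {n3, n5, n7}, add states in Sat(crit) with some successor in Z. Already a fixed point.
Sat(E[crit U safe]) = {n3, n5, n7}
n0 ∉ Sat(E[crit U safe]) = {n3, n5, n7}, so the formula does not hold at n0.

No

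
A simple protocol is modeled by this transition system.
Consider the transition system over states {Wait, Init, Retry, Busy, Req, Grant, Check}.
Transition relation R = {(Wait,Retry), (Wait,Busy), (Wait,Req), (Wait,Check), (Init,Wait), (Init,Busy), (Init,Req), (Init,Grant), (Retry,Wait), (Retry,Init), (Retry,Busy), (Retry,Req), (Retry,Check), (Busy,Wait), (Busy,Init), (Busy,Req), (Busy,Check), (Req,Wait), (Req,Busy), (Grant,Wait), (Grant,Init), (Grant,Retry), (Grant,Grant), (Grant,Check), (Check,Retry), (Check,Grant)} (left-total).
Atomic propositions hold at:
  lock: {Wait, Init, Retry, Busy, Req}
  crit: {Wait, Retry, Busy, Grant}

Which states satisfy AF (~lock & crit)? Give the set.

{Grant}

Sat(~lock) = {Grant, Check}
Sat(~lock & crit) = {Grant}
AF (~lock & crit): least fixpoint, start Z0 = {Grant}, add states with every successor in Z. Already a fixed point.
Sat(AF (~lock & crit)) = {Grant}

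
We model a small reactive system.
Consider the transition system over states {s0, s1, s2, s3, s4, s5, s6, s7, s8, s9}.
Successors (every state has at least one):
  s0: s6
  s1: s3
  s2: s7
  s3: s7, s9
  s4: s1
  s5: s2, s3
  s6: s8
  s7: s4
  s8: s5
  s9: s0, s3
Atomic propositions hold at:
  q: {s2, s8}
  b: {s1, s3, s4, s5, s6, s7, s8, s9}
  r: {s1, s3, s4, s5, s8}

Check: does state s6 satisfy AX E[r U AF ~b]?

Yes

Sat(~b) = {s0, s2}
AF ~b: least fixpoint, start Z0 = {s0, s2}, add states with every successor in Z. Already a fixed point.
Sat(AF ~b) = {s0, s2}
E[r U AF ~b]: least fixpoint, start Z0 = Sat(AF ~b) = {s0, s2}, add states in Sat(r) with some successor in Z. Z1 = {s0, s2, s5}; Z2 = {s0, s2, s5, s8}; fixed.
Sat(E[r U AF ~b]) = {s0, s2, s5, s8}
Sat(AX E[r U AF ~b]) = {s : every successor in {s0, s2, s5, s8}} = {s6, s8}
s6 ∈ Sat(AX E[r U AF ~b]) = {s6, s8}, so the formula holds at s6.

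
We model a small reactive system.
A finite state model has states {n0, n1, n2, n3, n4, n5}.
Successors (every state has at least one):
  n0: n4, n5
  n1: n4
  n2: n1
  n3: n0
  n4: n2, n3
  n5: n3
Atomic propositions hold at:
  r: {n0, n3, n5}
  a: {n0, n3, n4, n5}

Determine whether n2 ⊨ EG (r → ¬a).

Sat(¬a) = {n1, n2}
Sat(r → ¬a) = {n1, n2, n4}
EG (r → ¬a): greatest fixpoint, start Z0 = {n1, n2, n4}, keep only states in Sat with some successor in Z. Already a fixed point.
Sat(EG (r → ¬a)) = {n1, n2, n4}
n2 ∈ Sat(EG (r → ¬a)) = {n1, n2, n4}, so the formula holds at n2.

Yes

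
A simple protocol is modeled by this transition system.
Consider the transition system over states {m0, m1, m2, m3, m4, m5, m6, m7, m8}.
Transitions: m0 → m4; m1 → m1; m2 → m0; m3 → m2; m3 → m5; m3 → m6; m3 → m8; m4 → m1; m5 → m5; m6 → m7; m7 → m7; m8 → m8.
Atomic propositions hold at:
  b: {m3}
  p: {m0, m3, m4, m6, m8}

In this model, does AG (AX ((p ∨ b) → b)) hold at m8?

Sat(p ∨ b) = {m0, m3, m4, m6, m8}
Sat((p ∨ b) → b) = {m1, m2, m3, m5, m7}
Sat(AX ((p ∨ b) → b)) = {s : every successor in {m1, m2, m3, m5, m7}} = {m1, m4, m5, m6, m7}
AG (AX ((p ∨ b) → b)): greatest fixpoint, start Z0 = {m1, m4, m5, m6, m7}, keep only states in Sat with every successor in Z. Already a fixed point.
Sat(AG (AX ((p ∨ b) → b))) = {m1, m4, m5, m6, m7}
m8 ∉ Sat(AG (AX ((p ∨ b) → b))) = {m1, m4, m5, m6, m7}, so the formula does not hold at m8.

No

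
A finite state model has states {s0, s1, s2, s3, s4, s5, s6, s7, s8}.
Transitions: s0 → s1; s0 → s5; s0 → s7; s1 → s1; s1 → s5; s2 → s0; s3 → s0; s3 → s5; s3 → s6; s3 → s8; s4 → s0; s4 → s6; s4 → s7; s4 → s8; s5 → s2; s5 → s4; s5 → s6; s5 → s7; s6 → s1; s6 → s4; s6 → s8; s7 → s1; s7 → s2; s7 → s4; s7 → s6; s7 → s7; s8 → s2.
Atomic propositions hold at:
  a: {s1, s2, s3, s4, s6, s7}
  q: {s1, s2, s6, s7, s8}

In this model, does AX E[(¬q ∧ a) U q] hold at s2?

Sat(¬q) = {s0, s3, s4, s5}
Sat(¬q ∧ a) = {s3, s4}
E[(¬q ∧ a) U q]: least fixpoint, start Z0 = Sat(q) = {s1, s2, s6, s7, s8}, add states in Sat(¬q ∧ a) with some successor in Z. Z1 = {s1, s2, s3, s4, s6, s7, s8}; fixed.
Sat(E[(¬q ∧ a) U q]) = {s1, s2, s3, s4, s6, s7, s8}
Sat(AX E[(¬q ∧ a) U q]) = {s : every successor in {s1, s2, s3, s4, s6, s7, s8}} = {s5, s6, s7, s8}
s2 ∉ Sat(AX E[(¬q ∧ a) U q]) = {s5, s6, s7, s8}, so the formula does not hold at s2.

No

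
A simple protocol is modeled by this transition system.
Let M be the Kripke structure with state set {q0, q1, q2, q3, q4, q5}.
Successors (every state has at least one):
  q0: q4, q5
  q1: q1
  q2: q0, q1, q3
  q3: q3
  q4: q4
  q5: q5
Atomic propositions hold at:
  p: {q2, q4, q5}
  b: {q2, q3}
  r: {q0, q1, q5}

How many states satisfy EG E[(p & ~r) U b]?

Sat(~r) = {q2, q3, q4}
Sat(p & ~r) = {q2, q4}
E[(p & ~r) U b]: least fixpoint, start Z0 = Sat(b) = {q2, q3}, add states in Sat(p & ~r) with some successor in Z. Already a fixed point.
Sat(E[(p & ~r) U b]) = {q2, q3}
EG E[(p & ~r) U b]: greatest fixpoint, start Z0 = {q2, q3}, keep only states in Sat with some successor in Z. Already a fixed point.
Sat(EG E[(p & ~r) U b]) = {q2, q3}
|Sat(EG E[(p & ~r) U b])| = |{q2, q3}| = 2.

2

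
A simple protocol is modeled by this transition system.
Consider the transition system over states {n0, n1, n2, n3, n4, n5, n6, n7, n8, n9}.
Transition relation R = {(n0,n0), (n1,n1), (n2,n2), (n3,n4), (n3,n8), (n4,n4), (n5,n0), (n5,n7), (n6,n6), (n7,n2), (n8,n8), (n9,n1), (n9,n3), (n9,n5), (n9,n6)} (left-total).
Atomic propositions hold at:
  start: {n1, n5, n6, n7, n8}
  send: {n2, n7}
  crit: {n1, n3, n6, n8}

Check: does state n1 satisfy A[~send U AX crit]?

Sat(~send) = {n0, n1, n3, n4, n5, n6, n8, n9}
Sat(AX crit) = {s : every successor in {n1, n3, n6, n8}} = {n1, n6, n8}
A[~send U AX crit]: least fixpoint, start Z0 = Sat(AX crit) = {n1, n6, n8}, add states in Sat(~send) with every successor in Z. Already a fixed point.
Sat(A[~send U AX crit]) = {n1, n6, n8}
n1 ∈ Sat(A[~send U AX crit]) = {n1, n6, n8}, so the formula holds at n1.

Yes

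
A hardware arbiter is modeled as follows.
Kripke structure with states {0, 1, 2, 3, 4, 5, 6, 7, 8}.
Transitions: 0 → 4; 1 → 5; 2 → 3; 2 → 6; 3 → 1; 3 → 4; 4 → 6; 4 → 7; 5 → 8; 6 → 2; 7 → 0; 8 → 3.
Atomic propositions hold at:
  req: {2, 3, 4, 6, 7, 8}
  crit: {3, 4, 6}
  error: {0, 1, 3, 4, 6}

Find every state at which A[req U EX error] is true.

Sat(EX error) = {s : some successor in {0, 1, 3, 4, 6}} = {0, 2, 3, 4, 7, 8}
A[req U EX error]: least fixpoint, start Z0 = Sat(EX error) = {0, 2, 3, 4, 7, 8}, add states in Sat(req) with every successor in Z. Z1 = {0, 2, 3, 4, 6, 7, 8}; fixed.
Sat(A[req U EX error]) = {0, 2, 3, 4, 6, 7, 8}

{0, 2, 3, 4, 6, 7, 8}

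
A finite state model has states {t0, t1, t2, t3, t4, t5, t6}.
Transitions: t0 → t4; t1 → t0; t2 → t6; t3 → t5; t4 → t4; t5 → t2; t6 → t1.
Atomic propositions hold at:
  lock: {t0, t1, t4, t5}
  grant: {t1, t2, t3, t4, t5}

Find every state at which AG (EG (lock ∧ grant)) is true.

Sat(lock ∧ grant) = {t1, t4, t5}
EG (lock ∧ grant): greatest fixpoint, start Z0 = {t1, t4, t5}, keep only states in Sat with some successor in Z. Z1 = {t4}; fixed.
Sat(EG (lock ∧ grant)) = {t4}
AG (EG (lock ∧ grant)): greatest fixpoint, start Z0 = {t4}, keep only states in Sat with every successor in Z. Already a fixed point.
Sat(AG (EG (lock ∧ grant))) = {t4}

{t4}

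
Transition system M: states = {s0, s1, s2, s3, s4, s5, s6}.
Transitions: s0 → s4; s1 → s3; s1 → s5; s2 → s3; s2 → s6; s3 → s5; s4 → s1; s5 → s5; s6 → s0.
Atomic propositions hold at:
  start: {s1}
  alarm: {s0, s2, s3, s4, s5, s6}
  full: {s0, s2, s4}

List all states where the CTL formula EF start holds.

EF start: least fixpoint, start Z0 = {s1}, add states with some successor in Z. Z1 = {s1, s4}; Z2 = {s0, s1, s4}; Z3 = {s0, s1, s4, s6}; Z4 = {s0, s1, s2, s4, s6}; fixed.
Sat(EF start) = {s0, s1, s2, s4, s6}

{s0, s1, s2, s4, s6}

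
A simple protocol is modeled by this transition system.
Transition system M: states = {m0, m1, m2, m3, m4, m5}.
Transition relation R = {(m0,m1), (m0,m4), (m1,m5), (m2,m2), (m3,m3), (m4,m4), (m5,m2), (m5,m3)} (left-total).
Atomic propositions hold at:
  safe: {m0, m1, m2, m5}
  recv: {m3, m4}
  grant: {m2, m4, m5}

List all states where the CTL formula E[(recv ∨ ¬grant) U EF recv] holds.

{m0, m1, m3, m4, m5}

Sat(¬grant) = {m0, m1, m3}
Sat(recv ∨ ¬grant) = {m0, m1, m3, m4}
EF recv: least fixpoint, start Z0 = {m3, m4}, add states with some successor in Z. Z1 = {m0, m3, m4, m5}; Z2 = {m0, m1, m3, m4, m5}; fixed.
Sat(EF recv) = {m0, m1, m3, m4, m5}
E[(recv ∨ ¬grant) U EF recv]: least fixpoint, start Z0 = Sat(EF recv) = {m0, m1, m3, m4, m5}, add states in Sat(recv ∨ ¬grant) with some successor in Z. Already a fixed point.
Sat(E[(recv ∨ ¬grant) U EF recv]) = {m0, m1, m3, m4, m5}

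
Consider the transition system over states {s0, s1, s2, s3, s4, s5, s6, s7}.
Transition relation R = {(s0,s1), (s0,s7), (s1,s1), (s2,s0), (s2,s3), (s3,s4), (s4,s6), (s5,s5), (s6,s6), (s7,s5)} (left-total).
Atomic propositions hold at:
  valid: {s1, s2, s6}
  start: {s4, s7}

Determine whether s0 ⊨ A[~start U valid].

No

Sat(~start) = {s0, s1, s2, s3, s5, s6}
A[~start U valid]: least fixpoint, start Z0 = Sat(valid) = {s1, s2, s6}, add states in Sat(~start) with every successor in Z. Already a fixed point.
Sat(A[~start U valid]) = {s1, s2, s6}
s0 ∉ Sat(A[~start U valid]) = {s1, s2, s6}, so the formula does not hold at s0.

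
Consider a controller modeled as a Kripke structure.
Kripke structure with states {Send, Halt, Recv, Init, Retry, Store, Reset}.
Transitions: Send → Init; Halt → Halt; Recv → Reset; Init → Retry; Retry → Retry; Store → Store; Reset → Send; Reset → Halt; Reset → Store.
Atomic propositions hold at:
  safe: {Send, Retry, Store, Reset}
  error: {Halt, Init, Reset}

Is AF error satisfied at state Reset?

Yes

AF error: least fixpoint, start Z0 = {Halt, Init, Reset}, add states with every successor in Z. Z1 = {Send, Halt, Recv, Init, Reset}; fixed.
Sat(AF error) = {Send, Halt, Recv, Init, Reset}
Reset ∈ Sat(AF error) = {Send, Halt, Recv, Init, Reset}, so the formula holds at Reset.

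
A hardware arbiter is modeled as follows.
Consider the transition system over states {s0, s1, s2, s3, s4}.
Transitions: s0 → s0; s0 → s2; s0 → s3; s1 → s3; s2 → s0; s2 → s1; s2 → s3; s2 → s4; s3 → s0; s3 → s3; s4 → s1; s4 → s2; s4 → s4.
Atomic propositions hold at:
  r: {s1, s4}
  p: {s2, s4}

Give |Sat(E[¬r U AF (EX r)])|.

Sat(¬r) = {s0, s2, s3}
Sat(EX r) = {s : some successor in {s1, s4}} = {s2, s4}
AF (EX r): least fixpoint, start Z0 = {s2, s4}, add states with every successor in Z. Already a fixed point.
Sat(AF (EX r)) = {s2, s4}
E[¬r U AF (EX r)]: least fixpoint, start Z0 = Sat(AF (EX r)) = {s2, s4}, add states in Sat(¬r) with some successor in Z. Z1 = {s0, s2, s4}; Z2 = {s0, s2, s3, s4}; fixed.
Sat(E[¬r U AF (EX r)]) = {s0, s2, s3, s4}
|Sat(E[¬r U AF (EX r)])| = |{s0, s2, s3, s4}| = 4.

4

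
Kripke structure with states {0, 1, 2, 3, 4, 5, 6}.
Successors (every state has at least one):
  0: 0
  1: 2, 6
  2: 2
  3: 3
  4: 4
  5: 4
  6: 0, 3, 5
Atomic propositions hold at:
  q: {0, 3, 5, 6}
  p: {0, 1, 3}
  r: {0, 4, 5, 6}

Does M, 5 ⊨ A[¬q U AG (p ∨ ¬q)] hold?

Sat(¬q) = {1, 2, 4}
Sat(p ∨ ¬q) = {0, 1, 2, 3, 4}
AG (p ∨ ¬q): greatest fixpoint, start Z0 = {0, 1, 2, 3, 4}, keep only states in Sat with every successor in Z. Z1 = {0, 2, 3, 4}; fixed.
Sat(AG (p ∨ ¬q)) = {0, 2, 3, 4}
A[¬q U AG (p ∨ ¬q)]: least fixpoint, start Z0 = Sat(AG (p ∨ ¬q)) = {0, 2, 3, 4}, add states in Sat(¬q) with every successor in Z. Already a fixed point.
Sat(A[¬q U AG (p ∨ ¬q)]) = {0, 2, 3, 4}
5 ∉ Sat(A[¬q U AG (p ∨ ¬q)]) = {0, 2, 3, 4}, so the formula does not hold at 5.

No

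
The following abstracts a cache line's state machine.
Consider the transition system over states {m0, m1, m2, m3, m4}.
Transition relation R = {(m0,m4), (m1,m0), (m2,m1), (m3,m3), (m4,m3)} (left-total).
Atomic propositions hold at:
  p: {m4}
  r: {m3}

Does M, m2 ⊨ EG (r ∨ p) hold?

No

Sat(r ∨ p) = {m3, m4}
EG (r ∨ p): greatest fixpoint, start Z0 = {m3, m4}, keep only states in Sat with some successor in Z. Already a fixed point.
Sat(EG (r ∨ p)) = {m3, m4}
m2 ∉ Sat(EG (r ∨ p)) = {m3, m4}, so the formula does not hold at m2.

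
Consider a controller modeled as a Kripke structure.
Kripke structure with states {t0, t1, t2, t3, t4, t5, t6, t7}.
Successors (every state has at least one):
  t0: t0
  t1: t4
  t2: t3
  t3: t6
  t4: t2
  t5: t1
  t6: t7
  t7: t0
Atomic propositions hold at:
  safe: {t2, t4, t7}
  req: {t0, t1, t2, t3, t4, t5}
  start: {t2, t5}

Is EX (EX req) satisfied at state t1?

Yes

Sat(EX req) = {s : some successor in {t0, t1, t2, t3, t4, t5}} = {t0, t1, t2, t4, t5, t7}
Sat(EX (EX req)) = {s : some successor in {t0, t1, t2, t4, t5, t7}} = {t0, t1, t4, t5, t6, t7}
t1 ∈ Sat(EX (EX req)) = {t0, t1, t4, t5, t6, t7}, so the formula holds at t1.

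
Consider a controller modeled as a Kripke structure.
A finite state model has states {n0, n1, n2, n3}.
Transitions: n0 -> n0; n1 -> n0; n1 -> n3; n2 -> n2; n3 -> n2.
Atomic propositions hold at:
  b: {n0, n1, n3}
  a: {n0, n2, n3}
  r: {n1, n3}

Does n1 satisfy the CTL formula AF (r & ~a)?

Sat(~a) = {n1}
Sat(r & ~a) = {n1}
AF (r & ~a): least fixpoint, start Z0 = {n1}, add states with every successor in Z. Already a fixed point.
Sat(AF (r & ~a)) = {n1}
n1 ∈ Sat(AF (r & ~a)) = {n1}, so the formula holds at n1.

Yes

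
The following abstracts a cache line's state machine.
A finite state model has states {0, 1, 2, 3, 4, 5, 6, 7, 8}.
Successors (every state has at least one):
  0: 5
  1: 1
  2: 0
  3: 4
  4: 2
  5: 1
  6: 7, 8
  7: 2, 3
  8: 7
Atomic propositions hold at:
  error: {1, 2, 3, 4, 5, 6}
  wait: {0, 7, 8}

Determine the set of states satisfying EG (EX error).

{0, 1, 5}

Sat(EX error) = {s : some successor in {1, 2, 3, 4, 5, 6}} = {0, 1, 3, 4, 5, 7}
EG (EX error): greatest fixpoint, start Z0 = {0, 1, 3, 4, 5, 7}, keep only states in Sat with some successor in Z. Z1 = {0, 1, 3, 5, 7}; Z2 = {0, 1, 5, 7}; Z3 = {0, 1, 5}; fixed.
Sat(EG (EX error)) = {0, 1, 5}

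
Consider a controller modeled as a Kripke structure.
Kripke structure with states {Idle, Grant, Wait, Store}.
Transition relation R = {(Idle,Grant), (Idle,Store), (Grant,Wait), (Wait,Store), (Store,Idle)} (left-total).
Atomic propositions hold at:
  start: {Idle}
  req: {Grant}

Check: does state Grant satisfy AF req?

Yes

AF req: least fixpoint, start Z0 = {Grant}, add states with every successor in Z. Already a fixed point.
Sat(AF req) = {Grant}
Grant ∈ Sat(AF req) = {Grant}, so the formula holds at Grant.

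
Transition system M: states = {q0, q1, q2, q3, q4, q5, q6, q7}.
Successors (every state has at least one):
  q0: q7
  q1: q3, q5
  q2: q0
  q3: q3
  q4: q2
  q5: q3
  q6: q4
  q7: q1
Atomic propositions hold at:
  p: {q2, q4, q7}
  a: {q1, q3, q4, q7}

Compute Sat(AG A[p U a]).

A[p U a]: least fixpoint, start Z0 = Sat(a) = {q1, q3, q4, q7}, add states in Sat(p) with every successor in Z. Already a fixed point.
Sat(A[p U a]) = {q1, q3, q4, q7}
AG A[p U a]: greatest fixpoint, start Z0 = {q1, q3, q4, q7}, keep only states in Sat with every successor in Z. Z1 = {q3, q7}; Z2 = {q3}; fixed.
Sat(AG A[p U a]) = {q3}

{q3}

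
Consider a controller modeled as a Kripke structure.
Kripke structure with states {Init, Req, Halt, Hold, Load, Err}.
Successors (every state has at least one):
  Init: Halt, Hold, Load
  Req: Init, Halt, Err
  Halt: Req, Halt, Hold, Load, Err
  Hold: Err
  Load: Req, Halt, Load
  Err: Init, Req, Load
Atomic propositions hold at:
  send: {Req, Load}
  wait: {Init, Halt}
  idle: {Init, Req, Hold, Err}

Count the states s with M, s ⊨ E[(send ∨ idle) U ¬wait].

Sat(send ∨ idle) = {Init, Req, Hold, Load, Err}
Sat(¬wait) = {Req, Hold, Load, Err}
E[(send ∨ idle) U ¬wait]: least fixpoint, start Z0 = Sat(¬wait) = {Req, Hold, Load, Err}, add states in Sat(send ∨ idle) with some successor in Z. Z1 = {Init, Req, Hold, Load, Err}; fixed.
Sat(E[(send ∨ idle) U ¬wait]) = {Init, Req, Hold, Load, Err}
|Sat(E[(send ∨ idle) U ¬wait])| = |{Init, Req, Hold, Load, Err}| = 5.

5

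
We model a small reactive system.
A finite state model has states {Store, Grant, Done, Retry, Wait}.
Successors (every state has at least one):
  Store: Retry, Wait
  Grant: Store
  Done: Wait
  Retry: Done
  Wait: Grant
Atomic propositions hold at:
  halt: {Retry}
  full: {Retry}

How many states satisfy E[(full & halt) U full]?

1

Sat(full & halt) = {Retry}
E[(full & halt) U full]: least fixpoint, start Z0 = Sat(full) = {Retry}, add states in Sat(full & halt) with some successor in Z. Already a fixed point.
Sat(E[(full & halt) U full]) = {Retry}
|Sat(E[(full & halt) U full])| = |{Retry}| = 1.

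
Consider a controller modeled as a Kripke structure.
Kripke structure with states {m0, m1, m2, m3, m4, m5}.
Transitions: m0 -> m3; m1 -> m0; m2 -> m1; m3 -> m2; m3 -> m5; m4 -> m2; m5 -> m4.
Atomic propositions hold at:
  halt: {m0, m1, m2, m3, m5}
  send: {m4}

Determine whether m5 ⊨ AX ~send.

Sat(~send) = {m0, m1, m2, m3, m5}
Sat(AX ~send) = {s : every successor in {m0, m1, m2, m3, m5}} = {m0, m1, m2, m3, m4}
m5 ∉ Sat(AX ~send) = {m0, m1, m2, m3, m4}, so the formula does not hold at m5.

No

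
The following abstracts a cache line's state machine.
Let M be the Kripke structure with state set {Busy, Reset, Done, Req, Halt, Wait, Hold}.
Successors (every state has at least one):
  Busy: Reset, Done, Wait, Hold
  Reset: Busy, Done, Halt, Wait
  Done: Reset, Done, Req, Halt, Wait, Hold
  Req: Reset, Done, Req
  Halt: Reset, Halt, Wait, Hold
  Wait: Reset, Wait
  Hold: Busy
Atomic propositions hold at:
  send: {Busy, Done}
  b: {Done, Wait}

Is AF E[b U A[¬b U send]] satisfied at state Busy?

Sat(¬b) = {Busy, Reset, Req, Halt, Hold}
A[¬b U send]: least fixpoint, start Z0 = Sat(send) = {Busy, Done}, add states in Sat(¬b) with every successor in Z. Z1 = {Busy, Done, Hold}; fixed.
Sat(A[¬b U send]) = {Busy, Done, Hold}
E[b U A[¬b U send]]: least fixpoint, start Z0 = Sat(A[¬b U send]) = {Busy, Done, Hold}, add states in Sat(b) with some successor in Z. Already a fixed point.
Sat(E[b U A[¬b U send]]) = {Busy, Done, Hold}
AF E[b U A[¬b U send]]: least fixpoint, start Z0 = {Busy, Done, Hold}, add states with every successor in Z. Already a fixed point.
Sat(AF E[b U A[¬b U send]]) = {Busy, Done, Hold}
Busy ∈ Sat(AF E[b U A[¬b U send]]) = {Busy, Done, Hold}, so the formula holds at Busy.

Yes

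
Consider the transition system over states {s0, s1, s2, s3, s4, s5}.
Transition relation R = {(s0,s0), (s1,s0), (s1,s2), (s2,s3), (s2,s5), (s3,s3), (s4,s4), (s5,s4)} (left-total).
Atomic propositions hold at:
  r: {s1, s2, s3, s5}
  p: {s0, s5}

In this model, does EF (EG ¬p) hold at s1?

Yes

Sat(¬p) = {s1, s2, s3, s4}
EG ¬p: greatest fixpoint, start Z0 = {s1, s2, s3, s4}, keep only states in Sat with some successor in Z. Already a fixed point.
Sat(EG ¬p) = {s1, s2, s3, s4}
EF (EG ¬p): least fixpoint, start Z0 = {s1, s2, s3, s4}, add states with some successor in Z. Z1 = {s1, s2, s3, s4, s5}; fixed.
Sat(EF (EG ¬p)) = {s1, s2, s3, s4, s5}
s1 ∈ Sat(EF (EG ¬p)) = {s1, s2, s3, s4, s5}, so the formula holds at s1.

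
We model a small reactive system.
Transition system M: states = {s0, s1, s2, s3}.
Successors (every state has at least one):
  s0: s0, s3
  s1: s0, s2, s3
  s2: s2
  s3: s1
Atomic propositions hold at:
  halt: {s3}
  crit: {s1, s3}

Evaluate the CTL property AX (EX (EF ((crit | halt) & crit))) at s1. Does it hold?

No

Sat(crit | halt) = {s1, s3}
Sat((crit | halt) & crit) = {s1, s3}
EF ((crit | halt) & crit): least fixpoint, start Z0 = {s1, s3}, add states with some successor in Z. Z1 = {s0, s1, s3}; fixed.
Sat(EF ((crit | halt) & crit)) = {s0, s1, s3}
Sat(EX (EF ((crit | halt) & crit))) = {s : some successor in {s0, s1, s3}} = {s0, s1, s3}
Sat(AX (EX (EF ((crit | halt) & crit)))) = {s : every successor in {s0, s1, s3}} = {s0, s3}
s1 ∉ Sat(AX (EX (EF ((crit | halt) & crit)))) = {s0, s3}, so the formula does not hold at s1.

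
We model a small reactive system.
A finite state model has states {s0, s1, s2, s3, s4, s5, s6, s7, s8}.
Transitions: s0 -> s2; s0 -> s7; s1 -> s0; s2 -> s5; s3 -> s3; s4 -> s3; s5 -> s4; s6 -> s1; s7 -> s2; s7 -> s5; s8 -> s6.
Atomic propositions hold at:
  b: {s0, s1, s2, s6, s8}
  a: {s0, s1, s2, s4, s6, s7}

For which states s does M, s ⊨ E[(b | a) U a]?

{s0, s1, s2, s4, s6, s7, s8}

Sat(b | a) = {s0, s1, s2, s4, s6, s7, s8}
E[(b | a) U a]: least fixpoint, start Z0 = Sat(a) = {s0, s1, s2, s4, s6, s7}, add states in Sat(b | a) with some successor in Z. Z1 = {s0, s1, s2, s4, s6, s7, s8}; fixed.
Sat(E[(b | a) U a]) = {s0, s1, s2, s4, s6, s7, s8}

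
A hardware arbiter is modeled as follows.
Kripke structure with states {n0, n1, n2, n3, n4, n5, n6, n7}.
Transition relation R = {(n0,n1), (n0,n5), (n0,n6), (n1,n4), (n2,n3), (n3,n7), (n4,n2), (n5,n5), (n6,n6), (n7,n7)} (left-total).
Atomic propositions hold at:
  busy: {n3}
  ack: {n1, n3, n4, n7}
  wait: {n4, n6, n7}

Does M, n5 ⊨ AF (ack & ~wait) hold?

No

Sat(~wait) = {n0, n1, n2, n3, n5}
Sat(ack & ~wait) = {n1, n3}
AF (ack & ~wait): least fixpoint, start Z0 = {n1, n3}, add states with every successor in Z. Z1 = {n1, n2, n3}; Z2 = {n1, n2, n3, n4}; fixed.
Sat(AF (ack & ~wait)) = {n1, n2, n3, n4}
n5 ∉ Sat(AF (ack & ~wait)) = {n1, n2, n3, n4}, so the formula does not hold at n5.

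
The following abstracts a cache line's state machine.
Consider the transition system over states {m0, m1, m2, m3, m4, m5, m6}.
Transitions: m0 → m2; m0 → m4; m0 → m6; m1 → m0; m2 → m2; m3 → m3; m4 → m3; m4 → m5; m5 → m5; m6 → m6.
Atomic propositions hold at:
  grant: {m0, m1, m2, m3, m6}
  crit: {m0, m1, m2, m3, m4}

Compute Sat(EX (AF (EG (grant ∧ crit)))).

{m0, m1, m2, m3, m4}

Sat(grant ∧ crit) = {m0, m1, m2, m3}
EG (grant ∧ crit): greatest fixpoint, start Z0 = {m0, m1, m2, m3}, keep only states in Sat with some successor in Z. Already a fixed point.
Sat(EG (grant ∧ crit)) = {m0, m1, m2, m3}
AF (EG (grant ∧ crit)): least fixpoint, start Z0 = {m0, m1, m2, m3}, add states with every successor in Z. Already a fixed point.
Sat(AF (EG (grant ∧ crit))) = {m0, m1, m2, m3}
Sat(EX (AF (EG (grant ∧ crit)))) = {s : some successor in {m0, m1, m2, m3}} = {m0, m1, m2, m3, m4}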